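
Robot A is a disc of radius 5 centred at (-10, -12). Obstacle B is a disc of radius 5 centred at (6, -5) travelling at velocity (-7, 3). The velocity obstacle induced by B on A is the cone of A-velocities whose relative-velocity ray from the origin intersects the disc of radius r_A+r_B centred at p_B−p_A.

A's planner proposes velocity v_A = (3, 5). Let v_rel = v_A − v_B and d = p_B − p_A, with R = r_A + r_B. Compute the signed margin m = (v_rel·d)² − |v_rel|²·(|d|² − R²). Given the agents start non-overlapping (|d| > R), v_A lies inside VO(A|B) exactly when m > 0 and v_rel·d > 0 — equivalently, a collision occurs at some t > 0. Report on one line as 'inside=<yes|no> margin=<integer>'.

d = (16, 7),  |d|² = 305;  R = 5+5 = 10,  c = 305−10² = 205
v_rel = (10, 2),  |v_rel|² = 104;  v_rel·d = (10)·(16) + (2)·(7) = 174
104·t² − 348·t + 205 = 0  ⇒  m = 174² − 104·205 = 8956
m = 8956 > 0,  v_rel·d = 174 > 0  ⇒  inside

inside=yes margin=8956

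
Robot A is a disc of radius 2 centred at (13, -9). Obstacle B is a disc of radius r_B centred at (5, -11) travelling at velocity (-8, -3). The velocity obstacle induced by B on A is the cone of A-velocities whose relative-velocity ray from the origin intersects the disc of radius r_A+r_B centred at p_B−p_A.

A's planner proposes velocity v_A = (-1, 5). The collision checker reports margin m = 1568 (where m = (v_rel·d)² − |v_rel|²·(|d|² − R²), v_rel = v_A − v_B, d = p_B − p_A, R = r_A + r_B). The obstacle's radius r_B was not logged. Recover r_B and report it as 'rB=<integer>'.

m = 1568
d = (-8, -2);  v_rel = (7, 8),  |v_rel|² = 113
v_rel×d = (7)·(-2) − (8)·(-8) = 50
since m = R²·113 − 50²:  R² = (2500 + 1568) / 113 = 36
R = √36 = 6  ⇒  r_B = 6 − 2 = 4

rB=4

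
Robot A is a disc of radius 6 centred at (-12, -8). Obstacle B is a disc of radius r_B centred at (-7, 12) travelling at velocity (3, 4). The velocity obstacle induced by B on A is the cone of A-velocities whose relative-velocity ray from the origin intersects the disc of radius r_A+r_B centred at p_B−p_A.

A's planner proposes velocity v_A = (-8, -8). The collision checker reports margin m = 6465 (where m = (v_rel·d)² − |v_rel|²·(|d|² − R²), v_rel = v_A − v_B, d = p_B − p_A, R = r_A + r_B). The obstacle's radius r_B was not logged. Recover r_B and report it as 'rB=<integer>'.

m = 6465
d = (5, 20);  v_rel = (-11, -12),  |v_rel|² = 265
v_rel×d = (-11)·(20) − (-12)·(5) = -160
since m = R²·265 − (-160)²:  R² = (25600 + 6465) / 265 = 121
R = √121 = 11  ⇒  r_B = 11 − 6 = 5

rB=5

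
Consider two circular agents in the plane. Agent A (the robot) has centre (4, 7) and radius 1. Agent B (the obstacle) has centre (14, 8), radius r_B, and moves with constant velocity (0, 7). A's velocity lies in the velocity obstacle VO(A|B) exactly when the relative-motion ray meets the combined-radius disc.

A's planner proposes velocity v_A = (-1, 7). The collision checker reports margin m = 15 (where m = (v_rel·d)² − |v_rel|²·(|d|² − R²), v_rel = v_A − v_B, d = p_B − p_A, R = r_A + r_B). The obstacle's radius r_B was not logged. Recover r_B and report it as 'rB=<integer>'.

m = 15
d = (10, 1);  v_rel = (-1, 0),  |v_rel|² = 1
v_rel×d = (-1)·(1) − (0)·(10) = -1
since m = R²·1 − (-1)²:  R² = (1 + 15) / 1 = 16
R = √16 = 4  ⇒  r_B = 4 − 1 = 3

rB=3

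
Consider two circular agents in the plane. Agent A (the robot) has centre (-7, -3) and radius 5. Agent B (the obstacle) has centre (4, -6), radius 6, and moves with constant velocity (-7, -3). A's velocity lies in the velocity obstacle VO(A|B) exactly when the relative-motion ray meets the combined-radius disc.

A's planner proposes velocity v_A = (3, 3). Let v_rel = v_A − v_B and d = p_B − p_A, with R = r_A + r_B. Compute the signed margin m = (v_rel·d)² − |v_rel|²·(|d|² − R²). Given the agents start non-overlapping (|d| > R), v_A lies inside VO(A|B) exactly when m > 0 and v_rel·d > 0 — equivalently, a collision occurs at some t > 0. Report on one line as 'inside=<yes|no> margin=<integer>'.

d = (11, -3),  |d|² = 130;  R = 5+6 = 11,  c = 130−11² = 9
v_rel = (10, 6),  |v_rel|² = 136;  v_rel·d = (10)·(11) + (6)·(-3) = 92
136·t² − 184·t + 9 = 0  ⇒  m = 92² − 136·9 = 7240
m = 7240 > 0,  v_rel·d = 92 > 0  ⇒  inside

inside=yes margin=7240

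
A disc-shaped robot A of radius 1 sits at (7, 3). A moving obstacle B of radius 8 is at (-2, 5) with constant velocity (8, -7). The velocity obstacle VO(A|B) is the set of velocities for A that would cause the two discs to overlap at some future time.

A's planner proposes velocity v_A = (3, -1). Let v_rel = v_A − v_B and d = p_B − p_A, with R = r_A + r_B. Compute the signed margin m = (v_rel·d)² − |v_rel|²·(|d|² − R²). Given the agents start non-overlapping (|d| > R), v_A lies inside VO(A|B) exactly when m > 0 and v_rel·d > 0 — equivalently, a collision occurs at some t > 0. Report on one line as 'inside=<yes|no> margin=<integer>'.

d = (-9, 2),  |d|² = 85;  R = 1+8 = 9,  c = 85−9² = 4
v_rel = (-5, 6),  |v_rel|² = 61;  v_rel·d = (-5)·(-9) + (6)·(2) = 57
61·t² − 114·t + 4 = 0  ⇒  m = 57² − 61·4 = 3005
m = 3005 > 0,  v_rel·d = 57 > 0  ⇒  inside

inside=yes margin=3005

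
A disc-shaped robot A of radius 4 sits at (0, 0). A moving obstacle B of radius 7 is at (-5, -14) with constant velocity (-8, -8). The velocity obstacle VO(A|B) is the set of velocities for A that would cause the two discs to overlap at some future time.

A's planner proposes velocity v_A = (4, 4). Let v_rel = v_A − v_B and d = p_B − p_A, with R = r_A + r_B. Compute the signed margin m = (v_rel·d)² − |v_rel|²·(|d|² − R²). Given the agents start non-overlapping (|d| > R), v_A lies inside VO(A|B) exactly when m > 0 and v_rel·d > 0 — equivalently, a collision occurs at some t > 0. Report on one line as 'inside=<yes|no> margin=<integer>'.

d = (-5, -14),  |d|² = 221;  R = 4+7 = 11,  c = 221−11² = 100
v_rel = (12, 12),  |v_rel|² = 288;  v_rel·d = (12)·(-5) + (12)·(-14) = -228
288·t² + 456·t + 100 = 0  ⇒  m = (-228)² − 288·100 = 23184
m = 23184 > 0,  v_rel·d = -228 < 0  ⇒  outside

inside=no margin=23184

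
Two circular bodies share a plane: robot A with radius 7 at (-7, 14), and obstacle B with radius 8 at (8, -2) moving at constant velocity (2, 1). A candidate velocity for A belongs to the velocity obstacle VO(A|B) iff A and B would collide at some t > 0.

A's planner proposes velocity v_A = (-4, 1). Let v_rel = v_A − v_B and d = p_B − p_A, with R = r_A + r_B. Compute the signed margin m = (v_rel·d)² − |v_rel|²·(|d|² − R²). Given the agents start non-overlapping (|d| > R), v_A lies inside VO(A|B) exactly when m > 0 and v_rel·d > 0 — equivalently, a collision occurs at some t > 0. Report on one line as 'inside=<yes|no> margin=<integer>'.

d = (15, -16),  |d|² = 481;  R = 7+8 = 15,  c = 481−15² = 256
v_rel = (-6, 0),  |v_rel|² = 36;  v_rel·d = (-6)·(15) + (0)·(-16) = -90
36·t² + 180·t + 256 = 0  ⇒  m = (-90)² − 36·256 = -1116
m = -1116 < 0,  v_rel·d = -90 < 0  ⇒  outside

inside=no margin=-1116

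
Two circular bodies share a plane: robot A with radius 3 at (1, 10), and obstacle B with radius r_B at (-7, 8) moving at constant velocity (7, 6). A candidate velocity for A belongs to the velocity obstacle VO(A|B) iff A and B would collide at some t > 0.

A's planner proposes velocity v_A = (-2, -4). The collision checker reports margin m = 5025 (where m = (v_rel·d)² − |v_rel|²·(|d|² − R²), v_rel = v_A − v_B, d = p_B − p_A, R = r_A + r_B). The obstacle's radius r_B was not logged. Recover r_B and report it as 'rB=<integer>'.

m = 5025
d = (-8, -2);  v_rel = (-9, -10),  |v_rel|² = 181
v_rel×d = (-9)·(-2) − (-10)·(-8) = -62
since m = R²·181 − (-62)²:  R² = (3844 + 5025) / 181 = 49
R = √49 = 7  ⇒  r_B = 7 − 3 = 4

rB=4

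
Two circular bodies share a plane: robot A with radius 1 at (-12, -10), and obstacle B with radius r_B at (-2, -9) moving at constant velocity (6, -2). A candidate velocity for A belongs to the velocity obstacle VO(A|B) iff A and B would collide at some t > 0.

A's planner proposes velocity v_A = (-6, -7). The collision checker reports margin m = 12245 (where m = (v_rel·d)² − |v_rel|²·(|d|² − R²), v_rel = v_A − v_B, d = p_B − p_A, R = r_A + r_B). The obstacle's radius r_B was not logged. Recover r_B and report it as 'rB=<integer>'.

m = 12245
d = (10, 1);  v_rel = (-12, -5),  |v_rel|² = 169
v_rel×d = (-12)·(1) − (-5)·(10) = 38
since m = R²·169 − 38²:  R² = (1444 + 12245) / 169 = 81
R = √81 = 9  ⇒  r_B = 9 − 1 = 8

rB=8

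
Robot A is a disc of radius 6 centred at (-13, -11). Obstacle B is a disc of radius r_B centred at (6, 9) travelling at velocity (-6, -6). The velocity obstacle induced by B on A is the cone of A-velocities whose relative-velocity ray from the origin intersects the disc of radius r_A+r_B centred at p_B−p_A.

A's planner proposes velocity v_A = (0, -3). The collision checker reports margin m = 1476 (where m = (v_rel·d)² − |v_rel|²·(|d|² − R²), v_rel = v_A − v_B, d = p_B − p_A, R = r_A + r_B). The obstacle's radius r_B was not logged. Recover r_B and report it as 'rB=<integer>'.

m = 1476
d = (19, 20);  v_rel = (6, 3),  |v_rel|² = 45
v_rel×d = (6)·(20) − (3)·(19) = 63
since m = R²·45 − 63²:  R² = (3969 + 1476) / 45 = 121
R = √121 = 11  ⇒  r_B = 11 − 6 = 5

rB=5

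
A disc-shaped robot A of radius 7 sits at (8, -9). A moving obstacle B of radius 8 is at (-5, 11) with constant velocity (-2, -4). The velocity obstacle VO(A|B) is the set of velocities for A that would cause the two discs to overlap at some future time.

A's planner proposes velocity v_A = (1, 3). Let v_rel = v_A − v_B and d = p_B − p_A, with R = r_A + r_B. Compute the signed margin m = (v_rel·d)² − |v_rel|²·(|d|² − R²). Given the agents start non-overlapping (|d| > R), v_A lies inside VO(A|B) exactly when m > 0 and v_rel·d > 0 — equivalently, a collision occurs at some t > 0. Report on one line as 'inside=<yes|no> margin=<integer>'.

d = (-13, 20),  |d|² = 569;  R = 7+8 = 15,  c = 569−15² = 344
v_rel = (3, 7),  |v_rel|² = 58;  v_rel·d = (3)·(-13) + (7)·(20) = 101
58·t² − 202·t + 344 = 0  ⇒  m = 101² − 58·344 = -9751
m = -9751 < 0,  v_rel·d = 101 > 0  ⇒  outside

inside=no margin=-9751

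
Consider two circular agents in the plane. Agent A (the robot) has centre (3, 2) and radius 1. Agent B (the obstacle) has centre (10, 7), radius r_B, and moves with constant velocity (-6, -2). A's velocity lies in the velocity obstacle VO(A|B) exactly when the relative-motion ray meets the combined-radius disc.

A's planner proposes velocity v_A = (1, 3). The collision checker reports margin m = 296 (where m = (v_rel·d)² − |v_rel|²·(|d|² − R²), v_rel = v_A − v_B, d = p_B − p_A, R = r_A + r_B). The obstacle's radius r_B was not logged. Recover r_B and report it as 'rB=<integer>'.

m = 296
d = (7, 5);  v_rel = (7, 5),  |v_rel|² = 74
v_rel×d = (7)·(5) − (5)·(7) = 0
since m = R²·74 − 0²:  R² = (0 + 296) / 74 = 4
R = √4 = 2  ⇒  r_B = 2 − 1 = 1

rB=1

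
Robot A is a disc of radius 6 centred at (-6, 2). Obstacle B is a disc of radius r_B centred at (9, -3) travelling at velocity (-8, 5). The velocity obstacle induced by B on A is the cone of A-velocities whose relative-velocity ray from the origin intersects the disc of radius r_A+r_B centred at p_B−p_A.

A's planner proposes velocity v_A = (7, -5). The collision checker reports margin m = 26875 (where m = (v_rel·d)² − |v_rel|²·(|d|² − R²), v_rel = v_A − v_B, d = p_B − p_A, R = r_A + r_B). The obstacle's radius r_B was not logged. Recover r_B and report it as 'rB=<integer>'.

m = 26875
d = (15, -5);  v_rel = (15, -10),  |v_rel|² = 325
v_rel×d = (15)·(-5) − (-10)·(15) = 75
since m = R²·325 − 75²:  R² = (5625 + 26875) / 325 = 100
R = √100 = 10  ⇒  r_B = 10 − 6 = 4

rB=4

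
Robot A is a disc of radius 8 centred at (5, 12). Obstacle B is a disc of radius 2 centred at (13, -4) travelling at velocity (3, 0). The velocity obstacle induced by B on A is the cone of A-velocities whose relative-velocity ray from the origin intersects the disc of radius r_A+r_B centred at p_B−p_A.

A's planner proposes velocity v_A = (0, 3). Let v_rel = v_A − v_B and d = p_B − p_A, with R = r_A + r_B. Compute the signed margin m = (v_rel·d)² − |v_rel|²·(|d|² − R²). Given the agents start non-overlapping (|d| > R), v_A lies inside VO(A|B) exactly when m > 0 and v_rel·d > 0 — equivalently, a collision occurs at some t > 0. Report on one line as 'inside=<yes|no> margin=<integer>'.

d = (8, -16),  |d|² = 320;  R = 8+2 = 10,  c = 320−10² = 220
v_rel = (-3, 3),  |v_rel|² = 18;  v_rel·d = (-3)·(8) + (3)·(-16) = -72
18·t² + 144·t + 220 = 0  ⇒  m = (-72)² − 18·220 = 1224
m = 1224 > 0,  v_rel·d = -72 < 0  ⇒  outside

inside=no margin=1224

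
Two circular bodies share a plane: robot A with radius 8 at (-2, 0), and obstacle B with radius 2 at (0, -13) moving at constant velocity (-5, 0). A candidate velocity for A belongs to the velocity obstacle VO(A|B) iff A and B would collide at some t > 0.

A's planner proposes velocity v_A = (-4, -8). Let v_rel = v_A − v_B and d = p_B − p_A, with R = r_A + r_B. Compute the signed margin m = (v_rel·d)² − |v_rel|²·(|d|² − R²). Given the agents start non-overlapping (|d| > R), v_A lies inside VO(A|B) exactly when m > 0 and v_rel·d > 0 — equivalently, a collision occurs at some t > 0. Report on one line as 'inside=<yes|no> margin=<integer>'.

d = (2, -13),  |d|² = 173;  R = 8+2 = 10,  c = 173−10² = 73
v_rel = (1, -8),  |v_rel|² = 65;  v_rel·d = (1)·(2) + (-8)·(-13) = 106
65·t² − 212·t + 73 = 0  ⇒  m = 106² − 65·73 = 6491
m = 6491 > 0,  v_rel·d = 106 > 0  ⇒  inside

inside=yes margin=6491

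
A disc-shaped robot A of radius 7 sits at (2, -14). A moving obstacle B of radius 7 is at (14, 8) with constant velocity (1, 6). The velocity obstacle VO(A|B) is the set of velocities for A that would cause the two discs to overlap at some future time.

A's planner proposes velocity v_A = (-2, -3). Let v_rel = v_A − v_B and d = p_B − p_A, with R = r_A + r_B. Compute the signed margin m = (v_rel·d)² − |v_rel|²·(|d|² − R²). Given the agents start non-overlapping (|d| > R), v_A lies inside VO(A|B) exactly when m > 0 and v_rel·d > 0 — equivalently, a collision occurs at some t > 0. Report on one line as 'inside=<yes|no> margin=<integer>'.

d = (12, 22),  |d|² = 628;  R = 7+7 = 14,  c = 628−14² = 432
v_rel = (-3, -9),  |v_rel|² = 90;  v_rel·d = (-3)·(12) + (-9)·(22) = -234
90·t² + 468·t + 432 = 0  ⇒  m = (-234)² − 90·432 = 15876
m = 15876 > 0,  v_rel·d = -234 < 0  ⇒  outside

inside=no margin=15876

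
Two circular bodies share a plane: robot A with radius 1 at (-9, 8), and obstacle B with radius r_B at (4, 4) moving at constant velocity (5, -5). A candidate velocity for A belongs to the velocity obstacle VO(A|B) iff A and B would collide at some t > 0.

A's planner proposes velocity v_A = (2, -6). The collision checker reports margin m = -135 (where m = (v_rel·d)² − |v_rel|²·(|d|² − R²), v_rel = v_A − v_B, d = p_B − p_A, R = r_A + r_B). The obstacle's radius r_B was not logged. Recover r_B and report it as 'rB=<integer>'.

m = -135
d = (13, -4);  v_rel = (-3, -1),  |v_rel|² = 10
v_rel×d = (-3)·(-4) − (-1)·(13) = 25
since m = R²·10 − 25²:  R² = (625 + -135) / 10 = 49
R = √49 = 7  ⇒  r_B = 7 − 1 = 6

rB=6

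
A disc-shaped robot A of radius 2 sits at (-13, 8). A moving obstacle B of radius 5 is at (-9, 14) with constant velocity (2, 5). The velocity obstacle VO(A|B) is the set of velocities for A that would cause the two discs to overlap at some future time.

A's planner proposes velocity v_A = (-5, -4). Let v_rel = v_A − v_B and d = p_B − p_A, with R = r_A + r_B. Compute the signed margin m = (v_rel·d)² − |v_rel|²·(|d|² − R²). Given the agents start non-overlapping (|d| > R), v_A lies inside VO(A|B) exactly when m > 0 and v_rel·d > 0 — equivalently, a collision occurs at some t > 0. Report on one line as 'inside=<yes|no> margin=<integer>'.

d = (4, 6),  |d|² = 52;  R = 2+5 = 7,  c = 52−7² = 3
v_rel = (-7, -9),  |v_rel|² = 130;  v_rel·d = (-7)·(4) + (-9)·(6) = -82
130·t² + 164·t + 3 = 0  ⇒  m = (-82)² − 130·3 = 6334
m = 6334 > 0,  v_rel·d = -82 < 0  ⇒  outside

inside=no margin=6334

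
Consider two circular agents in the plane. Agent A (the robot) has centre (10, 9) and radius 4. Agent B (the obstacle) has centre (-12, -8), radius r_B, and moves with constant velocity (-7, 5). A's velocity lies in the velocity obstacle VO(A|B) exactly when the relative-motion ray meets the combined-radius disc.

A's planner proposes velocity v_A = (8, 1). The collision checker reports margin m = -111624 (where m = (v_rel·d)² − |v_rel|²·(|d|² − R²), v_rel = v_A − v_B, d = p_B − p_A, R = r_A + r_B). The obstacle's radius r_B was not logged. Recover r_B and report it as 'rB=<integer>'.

m = -111624
d = (-22, -17);  v_rel = (15, -4),  |v_rel|² = 241
v_rel×d = (15)·(-17) − (-4)·(-22) = -343
since m = R²·241 − (-343)²:  R² = (117649 + -111624) / 241 = 25
R = √25 = 5  ⇒  r_B = 5 − 4 = 1

rB=1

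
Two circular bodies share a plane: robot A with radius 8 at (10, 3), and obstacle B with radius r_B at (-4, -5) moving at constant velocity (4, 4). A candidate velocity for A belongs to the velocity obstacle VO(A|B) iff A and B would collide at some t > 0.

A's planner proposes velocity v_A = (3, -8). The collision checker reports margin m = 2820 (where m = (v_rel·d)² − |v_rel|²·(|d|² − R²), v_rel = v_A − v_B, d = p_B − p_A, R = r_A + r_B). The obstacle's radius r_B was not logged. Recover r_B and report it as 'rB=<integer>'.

m = 2820
d = (-14, -8);  v_rel = (-1, -12),  |v_rel|² = 145
v_rel×d = (-1)·(-8) − (-12)·(-14) = -160
since m = R²·145 − (-160)²:  R² = (25600 + 2820) / 145 = 196
R = √196 = 14  ⇒  r_B = 14 − 8 = 6

rB=6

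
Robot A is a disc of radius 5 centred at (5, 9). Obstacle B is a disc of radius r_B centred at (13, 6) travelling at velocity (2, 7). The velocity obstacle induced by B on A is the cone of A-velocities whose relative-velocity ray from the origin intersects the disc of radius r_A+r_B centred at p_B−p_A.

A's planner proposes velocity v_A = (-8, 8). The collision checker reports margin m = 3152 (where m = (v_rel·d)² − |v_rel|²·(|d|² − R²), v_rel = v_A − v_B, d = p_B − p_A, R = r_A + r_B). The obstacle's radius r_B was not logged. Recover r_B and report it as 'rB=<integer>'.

m = 3152
d = (8, -3);  v_rel = (-10, 1),  |v_rel|² = 101
v_rel×d = (-10)·(-3) − (1)·(8) = 22
since m = R²·101 − 22²:  R² = (484 + 3152) / 101 = 36
R = √36 = 6  ⇒  r_B = 6 − 5 = 1

rB=1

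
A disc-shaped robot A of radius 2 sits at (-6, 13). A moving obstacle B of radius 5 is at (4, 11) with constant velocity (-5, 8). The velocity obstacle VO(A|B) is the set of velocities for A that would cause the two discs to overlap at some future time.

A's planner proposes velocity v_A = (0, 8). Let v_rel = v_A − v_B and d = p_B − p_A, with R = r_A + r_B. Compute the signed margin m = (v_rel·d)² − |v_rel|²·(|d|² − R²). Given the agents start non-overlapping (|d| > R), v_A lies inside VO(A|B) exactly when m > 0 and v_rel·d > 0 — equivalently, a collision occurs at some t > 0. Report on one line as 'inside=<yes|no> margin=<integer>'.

d = (10, -2),  |d|² = 104;  R = 2+5 = 7,  c = 104−7² = 55
v_rel = (5, 0),  |v_rel|² = 25;  v_rel·d = (5)·(10) + (0)·(-2) = 50
25·t² − 100·t + 55 = 0  ⇒  m = 50² − 25·55 = 1125
m = 1125 > 0,  v_rel·d = 50 > 0  ⇒  inside

inside=yes margin=1125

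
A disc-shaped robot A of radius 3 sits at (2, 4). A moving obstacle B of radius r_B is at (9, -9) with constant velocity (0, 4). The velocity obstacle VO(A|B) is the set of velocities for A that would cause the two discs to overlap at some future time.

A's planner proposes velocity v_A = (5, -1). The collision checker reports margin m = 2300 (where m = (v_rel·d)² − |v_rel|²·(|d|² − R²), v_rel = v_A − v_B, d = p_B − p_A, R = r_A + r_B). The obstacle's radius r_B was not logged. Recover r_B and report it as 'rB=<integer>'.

m = 2300
d = (7, -13);  v_rel = (5, -5),  |v_rel|² = 50
v_rel×d = (5)·(-13) − (-5)·(7) = -30
since m = R²·50 − (-30)²:  R² = (900 + 2300) / 50 = 64
R = √64 = 8  ⇒  r_B = 8 − 3 = 5

rB=5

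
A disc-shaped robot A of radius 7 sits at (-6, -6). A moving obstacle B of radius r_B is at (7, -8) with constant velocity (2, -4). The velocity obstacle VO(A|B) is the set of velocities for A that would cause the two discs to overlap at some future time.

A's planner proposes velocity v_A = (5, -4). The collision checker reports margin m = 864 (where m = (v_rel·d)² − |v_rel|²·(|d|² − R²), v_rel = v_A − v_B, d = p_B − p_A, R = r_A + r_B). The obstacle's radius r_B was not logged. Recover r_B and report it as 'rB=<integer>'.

m = 864
d = (13, -2);  v_rel = (3, 0),  |v_rel|² = 9
v_rel×d = (3)·(-2) − (0)·(13) = -6
since m = R²·9 − (-6)²:  R² = (36 + 864) / 9 = 100
R = √100 = 10  ⇒  r_B = 10 − 7 = 3

rB=3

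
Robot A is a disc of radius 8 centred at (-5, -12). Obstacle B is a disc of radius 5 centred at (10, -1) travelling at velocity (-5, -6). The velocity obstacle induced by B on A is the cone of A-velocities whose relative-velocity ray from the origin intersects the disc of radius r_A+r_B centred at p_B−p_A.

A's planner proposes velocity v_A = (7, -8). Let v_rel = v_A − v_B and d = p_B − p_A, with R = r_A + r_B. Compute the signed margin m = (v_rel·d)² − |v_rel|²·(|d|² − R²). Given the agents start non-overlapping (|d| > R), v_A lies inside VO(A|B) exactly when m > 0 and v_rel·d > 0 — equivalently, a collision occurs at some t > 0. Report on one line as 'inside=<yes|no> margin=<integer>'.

d = (15, 11),  |d|² = 346;  R = 8+5 = 13,  c = 346−13² = 177
v_rel = (12, -2),  |v_rel|² = 148;  v_rel·d = (12)·(15) + (-2)·(11) = 158
148·t² − 316·t + 177 = 0  ⇒  m = 158² − 148·177 = -1232
m = -1232 < 0,  v_rel·d = 158 > 0  ⇒  outside

inside=no margin=-1232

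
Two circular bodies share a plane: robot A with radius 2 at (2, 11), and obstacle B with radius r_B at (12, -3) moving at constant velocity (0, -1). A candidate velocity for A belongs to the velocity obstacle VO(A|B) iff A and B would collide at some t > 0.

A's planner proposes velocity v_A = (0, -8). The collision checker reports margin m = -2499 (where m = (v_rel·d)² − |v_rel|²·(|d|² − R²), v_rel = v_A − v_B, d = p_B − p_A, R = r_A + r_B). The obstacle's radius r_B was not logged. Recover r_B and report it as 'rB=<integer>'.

m = -2499
d = (10, -14);  v_rel = (0, -7),  |v_rel|² = 49
v_rel×d = (0)·(-14) − (-7)·(10) = 70
since m = R²·49 − 70²:  R² = (4900 + -2499) / 49 = 49
R = √49 = 7  ⇒  r_B = 7 − 2 = 5

rB=5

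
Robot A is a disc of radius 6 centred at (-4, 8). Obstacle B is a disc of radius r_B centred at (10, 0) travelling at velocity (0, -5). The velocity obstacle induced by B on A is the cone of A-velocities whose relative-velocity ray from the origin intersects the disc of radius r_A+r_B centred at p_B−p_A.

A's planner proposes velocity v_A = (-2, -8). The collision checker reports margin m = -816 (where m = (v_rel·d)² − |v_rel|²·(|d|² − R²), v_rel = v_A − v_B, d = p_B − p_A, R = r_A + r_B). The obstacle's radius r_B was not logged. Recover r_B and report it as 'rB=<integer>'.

m = -816
d = (14, -8);  v_rel = (-2, -3),  |v_rel|² = 13
v_rel×d = (-2)·(-8) − (-3)·(14) = 58
since m = R²·13 − 58²:  R² = (3364 + -816) / 13 = 196
R = √196 = 14  ⇒  r_B = 14 − 6 = 8

rB=8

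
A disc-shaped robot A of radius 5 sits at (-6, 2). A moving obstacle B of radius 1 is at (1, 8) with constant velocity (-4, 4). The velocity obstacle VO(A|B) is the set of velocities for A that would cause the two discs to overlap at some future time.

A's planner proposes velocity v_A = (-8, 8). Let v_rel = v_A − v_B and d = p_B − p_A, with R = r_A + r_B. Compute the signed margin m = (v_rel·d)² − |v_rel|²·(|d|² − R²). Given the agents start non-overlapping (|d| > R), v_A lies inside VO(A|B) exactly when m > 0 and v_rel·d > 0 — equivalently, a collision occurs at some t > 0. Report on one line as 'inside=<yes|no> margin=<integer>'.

d = (7, 6),  |d|² = 85;  R = 5+1 = 6,  c = 85−6² = 49
v_rel = (-4, 4),  |v_rel|² = 32;  v_rel·d = (-4)·(7) + (4)·(6) = -4
32·t² + 8·t + 49 = 0  ⇒  m = (-4)² − 32·49 = -1552
m = -1552 < 0,  v_rel·d = -4 < 0  ⇒  outside

inside=no margin=-1552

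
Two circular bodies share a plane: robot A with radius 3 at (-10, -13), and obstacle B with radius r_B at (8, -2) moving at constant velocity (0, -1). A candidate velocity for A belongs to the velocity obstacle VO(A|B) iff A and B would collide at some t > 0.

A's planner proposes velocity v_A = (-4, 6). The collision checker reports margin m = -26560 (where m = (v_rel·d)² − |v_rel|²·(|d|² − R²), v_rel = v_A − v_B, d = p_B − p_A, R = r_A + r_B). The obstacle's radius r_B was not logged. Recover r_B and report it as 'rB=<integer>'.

m = -26560
d = (18, 11);  v_rel = (-4, 7),  |v_rel|² = 65
v_rel×d = (-4)·(11) − (7)·(18) = -170
since m = R²·65 − (-170)²:  R² = (28900 + -26560) / 65 = 36
R = √36 = 6  ⇒  r_B = 6 − 3 = 3

rB=3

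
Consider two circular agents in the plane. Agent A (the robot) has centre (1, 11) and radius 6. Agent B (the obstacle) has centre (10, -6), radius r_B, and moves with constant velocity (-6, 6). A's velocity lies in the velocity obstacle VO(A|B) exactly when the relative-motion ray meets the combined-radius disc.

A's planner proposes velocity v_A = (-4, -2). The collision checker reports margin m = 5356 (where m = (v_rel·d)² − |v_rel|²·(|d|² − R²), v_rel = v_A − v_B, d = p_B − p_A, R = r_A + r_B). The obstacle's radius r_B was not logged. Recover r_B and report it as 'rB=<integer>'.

m = 5356
d = (9, -17);  v_rel = (2, -8),  |v_rel|² = 68
v_rel×d = (2)·(-17) − (-8)·(9) = 38
since m = R²·68 − 38²:  R² = (1444 + 5356) / 68 = 100
R = √100 = 10  ⇒  r_B = 10 − 6 = 4

rB=4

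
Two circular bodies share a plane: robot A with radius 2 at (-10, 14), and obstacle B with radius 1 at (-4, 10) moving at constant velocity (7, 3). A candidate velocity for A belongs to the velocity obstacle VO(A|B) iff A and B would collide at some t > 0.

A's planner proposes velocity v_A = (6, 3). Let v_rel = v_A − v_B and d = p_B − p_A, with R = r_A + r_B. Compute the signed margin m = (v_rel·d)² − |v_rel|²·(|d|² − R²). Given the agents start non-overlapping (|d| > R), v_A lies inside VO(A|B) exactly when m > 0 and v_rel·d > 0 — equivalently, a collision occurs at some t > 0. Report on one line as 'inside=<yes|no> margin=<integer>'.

d = (6, -4),  |d|² = 52;  R = 2+1 = 3,  c = 52−3² = 43
v_rel = (-1, 0),  |v_rel|² = 1;  v_rel·d = (-1)·(6) + (0)·(-4) = -6
1·t² + 12·t + 43 = 0  ⇒  m = (-6)² − 1·43 = -7
m = -7 < 0,  v_rel·d = -6 < 0  ⇒  outside

inside=no margin=-7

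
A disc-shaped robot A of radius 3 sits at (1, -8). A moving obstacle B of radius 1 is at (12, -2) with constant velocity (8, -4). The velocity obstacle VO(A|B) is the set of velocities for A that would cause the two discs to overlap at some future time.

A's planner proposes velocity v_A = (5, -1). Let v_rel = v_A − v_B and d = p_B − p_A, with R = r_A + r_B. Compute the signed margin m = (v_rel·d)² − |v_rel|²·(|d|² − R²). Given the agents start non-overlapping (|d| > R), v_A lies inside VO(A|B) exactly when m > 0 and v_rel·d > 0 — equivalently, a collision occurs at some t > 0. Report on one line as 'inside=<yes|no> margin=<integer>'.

d = (11, 6),  |d|² = 157;  R = 3+1 = 4,  c = 157−4² = 141
v_rel = (-3, 3),  |v_rel|² = 18;  v_rel·d = (-3)·(11) + (3)·(6) = -15
18·t² + 30·t + 141 = 0  ⇒  m = (-15)² − 18·141 = -2313
m = -2313 < 0,  v_rel·d = -15 < 0  ⇒  outside

inside=no margin=-2313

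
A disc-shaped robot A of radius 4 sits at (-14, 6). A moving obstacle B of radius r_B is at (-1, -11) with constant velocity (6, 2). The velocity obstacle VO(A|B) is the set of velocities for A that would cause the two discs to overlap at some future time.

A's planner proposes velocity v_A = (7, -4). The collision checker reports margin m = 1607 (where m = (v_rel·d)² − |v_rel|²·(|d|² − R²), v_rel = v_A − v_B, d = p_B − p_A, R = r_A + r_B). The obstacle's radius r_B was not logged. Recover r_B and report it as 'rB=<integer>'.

m = 1607
d = (13, -17);  v_rel = (1, -6),  |v_rel|² = 37
v_rel×d = (1)·(-17) − (-6)·(13) = 61
since m = R²·37 − 61²:  R² = (3721 + 1607) / 37 = 144
R = √144 = 12  ⇒  r_B = 12 − 4 = 8

rB=8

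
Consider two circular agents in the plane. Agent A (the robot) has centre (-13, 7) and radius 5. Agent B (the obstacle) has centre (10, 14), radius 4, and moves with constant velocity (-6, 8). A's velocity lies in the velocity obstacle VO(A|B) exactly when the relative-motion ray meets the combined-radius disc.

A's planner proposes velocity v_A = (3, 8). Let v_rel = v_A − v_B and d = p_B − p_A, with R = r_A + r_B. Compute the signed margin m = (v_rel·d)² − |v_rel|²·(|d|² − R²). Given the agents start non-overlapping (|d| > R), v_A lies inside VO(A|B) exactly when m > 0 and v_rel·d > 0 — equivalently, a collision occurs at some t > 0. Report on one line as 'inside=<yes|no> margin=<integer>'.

d = (23, 7),  |d|² = 578;  R = 5+4 = 9,  c = 578−9² = 497
v_rel = (9, 0),  |v_rel|² = 81;  v_rel·d = (9)·(23) + (0)·(7) = 207
81·t² − 414·t + 497 = 0  ⇒  m = 207² − 81·497 = 2592
m = 2592 > 0,  v_rel·d = 207 > 0  ⇒  inside

inside=yes margin=2592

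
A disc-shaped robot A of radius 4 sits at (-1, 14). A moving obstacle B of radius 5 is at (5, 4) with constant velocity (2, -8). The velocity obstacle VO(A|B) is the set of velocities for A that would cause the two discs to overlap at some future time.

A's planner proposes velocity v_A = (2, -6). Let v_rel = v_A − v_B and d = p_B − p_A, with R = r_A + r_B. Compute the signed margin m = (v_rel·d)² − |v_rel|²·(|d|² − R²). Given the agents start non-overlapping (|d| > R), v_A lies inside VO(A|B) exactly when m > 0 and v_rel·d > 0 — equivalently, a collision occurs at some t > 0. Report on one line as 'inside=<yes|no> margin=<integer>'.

d = (6, -10),  |d|² = 136;  R = 4+5 = 9,  c = 136−9² = 55
v_rel = (0, 2),  |v_rel|² = 4;  v_rel·d = (0)·(6) + (2)·(-10) = -20
4·t² + 40·t + 55 = 0  ⇒  m = (-20)² − 4·55 = 180
m = 180 > 0,  v_rel·d = -20 < 0  ⇒  outside

inside=no margin=180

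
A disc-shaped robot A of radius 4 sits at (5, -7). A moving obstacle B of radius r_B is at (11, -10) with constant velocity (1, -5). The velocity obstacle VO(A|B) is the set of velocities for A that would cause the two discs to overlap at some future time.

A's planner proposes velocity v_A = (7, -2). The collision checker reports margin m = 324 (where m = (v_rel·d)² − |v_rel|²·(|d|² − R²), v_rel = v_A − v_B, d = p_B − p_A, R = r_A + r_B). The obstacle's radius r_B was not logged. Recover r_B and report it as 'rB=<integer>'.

m = 324
d = (6, -3);  v_rel = (6, 3),  |v_rel|² = 45
v_rel×d = (6)·(-3) − (3)·(6) = -36
since m = R²·45 − (-36)²:  R² = (1296 + 324) / 45 = 36
R = √36 = 6  ⇒  r_B = 6 − 4 = 2

rB=2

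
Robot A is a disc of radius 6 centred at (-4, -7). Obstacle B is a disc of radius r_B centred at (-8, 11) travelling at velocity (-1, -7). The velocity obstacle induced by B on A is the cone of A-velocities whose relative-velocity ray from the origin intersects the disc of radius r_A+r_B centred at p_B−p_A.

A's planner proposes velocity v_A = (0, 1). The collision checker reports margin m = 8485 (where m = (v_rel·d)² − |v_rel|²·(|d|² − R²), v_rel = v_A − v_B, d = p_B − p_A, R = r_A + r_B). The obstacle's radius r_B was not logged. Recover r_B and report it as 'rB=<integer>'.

m = 8485
d = (-4, 18);  v_rel = (1, 8),  |v_rel|² = 65
v_rel×d = (1)·(18) − (8)·(-4) = 50
since m = R²·65 − 50²:  R² = (2500 + 8485) / 65 = 169
R = √169 = 13  ⇒  r_B = 13 − 6 = 7

rB=7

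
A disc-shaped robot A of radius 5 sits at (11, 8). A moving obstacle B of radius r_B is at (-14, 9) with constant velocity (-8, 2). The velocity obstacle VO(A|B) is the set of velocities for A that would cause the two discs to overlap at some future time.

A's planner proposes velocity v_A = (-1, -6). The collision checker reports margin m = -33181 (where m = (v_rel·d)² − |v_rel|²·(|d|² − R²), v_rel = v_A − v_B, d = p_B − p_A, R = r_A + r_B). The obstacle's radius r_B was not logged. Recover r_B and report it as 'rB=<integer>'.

m = -33181
d = (-25, 1);  v_rel = (7, -8),  |v_rel|² = 113
v_rel×d = (7)·(1) − (-8)·(-25) = -193
since m = R²·113 − (-193)²:  R² = (37249 + -33181) / 113 = 36
R = √36 = 6  ⇒  r_B = 6 − 5 = 1

rB=1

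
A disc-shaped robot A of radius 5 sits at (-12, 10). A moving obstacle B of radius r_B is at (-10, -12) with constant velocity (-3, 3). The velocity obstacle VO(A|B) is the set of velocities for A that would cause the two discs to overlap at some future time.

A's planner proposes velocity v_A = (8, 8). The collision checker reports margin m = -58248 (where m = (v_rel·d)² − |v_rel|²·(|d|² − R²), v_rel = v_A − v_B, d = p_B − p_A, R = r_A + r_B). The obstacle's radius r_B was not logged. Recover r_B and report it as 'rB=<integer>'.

m = -58248
d = (2, -22);  v_rel = (11, 5),  |v_rel|² = 146
v_rel×d = (11)·(-22) − (5)·(2) = -252
since m = R²·146 − (-252)²:  R² = (63504 + -58248) / 146 = 36
R = √36 = 6  ⇒  r_B = 6 − 5 = 1

rB=1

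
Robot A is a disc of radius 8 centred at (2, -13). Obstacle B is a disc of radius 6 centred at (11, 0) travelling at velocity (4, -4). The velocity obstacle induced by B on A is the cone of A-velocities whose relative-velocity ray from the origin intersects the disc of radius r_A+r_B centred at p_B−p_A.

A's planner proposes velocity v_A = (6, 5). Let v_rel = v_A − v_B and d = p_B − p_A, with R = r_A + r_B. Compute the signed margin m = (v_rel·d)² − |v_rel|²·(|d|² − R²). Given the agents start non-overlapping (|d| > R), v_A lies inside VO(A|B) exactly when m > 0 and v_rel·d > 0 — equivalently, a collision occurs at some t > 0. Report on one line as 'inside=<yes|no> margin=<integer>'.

d = (9, 13),  |d|² = 250;  R = 8+6 = 14,  c = 250−14² = 54
v_rel = (2, 9),  |v_rel|² = 85;  v_rel·d = (2)·(9) + (9)·(13) = 135
85·t² − 270·t + 54 = 0  ⇒  m = 135² − 85·54 = 13635
m = 13635 > 0,  v_rel·d = 135 > 0  ⇒  inside

inside=yes margin=13635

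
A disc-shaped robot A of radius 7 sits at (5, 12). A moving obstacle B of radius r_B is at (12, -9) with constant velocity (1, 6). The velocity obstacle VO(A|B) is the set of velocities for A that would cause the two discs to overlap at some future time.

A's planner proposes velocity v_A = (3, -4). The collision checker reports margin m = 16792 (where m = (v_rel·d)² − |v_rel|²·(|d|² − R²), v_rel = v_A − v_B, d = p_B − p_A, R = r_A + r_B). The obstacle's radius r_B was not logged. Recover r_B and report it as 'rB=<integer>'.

m = 16792
d = (7, -21);  v_rel = (2, -10),  |v_rel|² = 104
v_rel×d = (2)·(-21) − (-10)·(7) = 28
since m = R²·104 − 28²:  R² = (784 + 16792) / 104 = 169
R = √169 = 13  ⇒  r_B = 13 − 7 = 6

rB=6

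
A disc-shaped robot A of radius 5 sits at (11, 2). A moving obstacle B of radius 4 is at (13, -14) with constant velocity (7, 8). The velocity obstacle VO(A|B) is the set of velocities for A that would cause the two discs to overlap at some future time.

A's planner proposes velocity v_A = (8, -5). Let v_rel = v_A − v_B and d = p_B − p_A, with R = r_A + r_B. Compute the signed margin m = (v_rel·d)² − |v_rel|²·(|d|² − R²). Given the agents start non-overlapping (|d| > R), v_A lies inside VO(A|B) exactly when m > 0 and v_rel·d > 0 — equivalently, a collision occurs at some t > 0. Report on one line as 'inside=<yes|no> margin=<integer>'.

d = (2, -16),  |d|² = 260;  R = 5+4 = 9,  c = 260−9² = 179
v_rel = (1, -13),  |v_rel|² = 170;  v_rel·d = (1)·(2) + (-13)·(-16) = 210
170·t² − 420·t + 179 = 0  ⇒  m = 210² − 170·179 = 13670
m = 13670 > 0,  v_rel·d = 210 > 0  ⇒  inside

inside=yes margin=13670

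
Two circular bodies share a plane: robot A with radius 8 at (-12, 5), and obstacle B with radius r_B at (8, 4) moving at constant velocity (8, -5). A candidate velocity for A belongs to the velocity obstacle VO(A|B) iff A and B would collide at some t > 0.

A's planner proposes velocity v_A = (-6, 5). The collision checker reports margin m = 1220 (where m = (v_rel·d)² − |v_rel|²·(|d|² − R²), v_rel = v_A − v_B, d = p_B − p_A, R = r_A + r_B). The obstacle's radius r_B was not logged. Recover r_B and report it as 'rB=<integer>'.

m = 1220
d = (20, -1);  v_rel = (-14, 10),  |v_rel|² = 296
v_rel×d = (-14)·(-1) − (10)·(20) = -186
since m = R²·296 − (-186)²:  R² = (34596 + 1220) / 296 = 121
R = √121 = 11  ⇒  r_B = 11 − 8 = 3

rB=3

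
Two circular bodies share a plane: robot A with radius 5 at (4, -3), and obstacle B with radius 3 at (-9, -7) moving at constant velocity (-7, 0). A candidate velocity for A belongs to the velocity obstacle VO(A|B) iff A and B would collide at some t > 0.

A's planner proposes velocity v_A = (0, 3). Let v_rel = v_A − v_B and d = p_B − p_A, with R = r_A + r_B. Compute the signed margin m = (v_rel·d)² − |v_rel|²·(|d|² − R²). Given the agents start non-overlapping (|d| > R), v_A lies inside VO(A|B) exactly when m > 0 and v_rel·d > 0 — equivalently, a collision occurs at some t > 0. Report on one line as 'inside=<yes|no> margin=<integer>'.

d = (-13, -4),  |d|² = 185;  R = 5+3 = 8,  c = 185−8² = 121
v_rel = (7, 3),  |v_rel|² = 58;  v_rel·d = (7)·(-13) + (3)·(-4) = -103
58·t² + 206·t + 121 = 0  ⇒  m = (-103)² − 58·121 = 3591
m = 3591 > 0,  v_rel·d = -103 < 0  ⇒  outside

inside=no margin=3591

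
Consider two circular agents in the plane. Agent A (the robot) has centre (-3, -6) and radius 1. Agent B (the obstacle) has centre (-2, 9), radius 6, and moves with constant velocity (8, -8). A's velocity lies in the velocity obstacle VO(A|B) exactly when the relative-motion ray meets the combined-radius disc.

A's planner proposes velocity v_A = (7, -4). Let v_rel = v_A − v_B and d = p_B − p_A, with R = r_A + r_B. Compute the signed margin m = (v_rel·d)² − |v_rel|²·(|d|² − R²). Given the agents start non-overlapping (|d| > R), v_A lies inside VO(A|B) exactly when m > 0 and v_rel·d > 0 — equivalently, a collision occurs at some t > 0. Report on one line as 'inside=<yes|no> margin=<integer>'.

d = (1, 15),  |d|² = 226;  R = 1+6 = 7,  c = 226−7² = 177
v_rel = (-1, 4),  |v_rel|² = 17;  v_rel·d = (-1)·(1) + (4)·(15) = 59
17·t² − 118·t + 177 = 0  ⇒  m = 59² − 17·177 = 472
m = 472 > 0,  v_rel·d = 59 > 0  ⇒  inside

inside=yes margin=472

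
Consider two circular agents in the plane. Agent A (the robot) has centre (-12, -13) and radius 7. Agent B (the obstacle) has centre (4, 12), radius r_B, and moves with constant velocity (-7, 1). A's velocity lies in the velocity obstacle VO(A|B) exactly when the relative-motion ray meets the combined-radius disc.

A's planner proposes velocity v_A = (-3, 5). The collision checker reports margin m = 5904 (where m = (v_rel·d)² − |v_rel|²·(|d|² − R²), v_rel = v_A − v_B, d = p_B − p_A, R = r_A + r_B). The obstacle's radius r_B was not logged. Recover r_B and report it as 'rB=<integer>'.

m = 5904
d = (16, 25);  v_rel = (4, 4),  |v_rel|² = 32
v_rel×d = (4)·(25) − (4)·(16) = 36
since m = R²·32 − 36²:  R² = (1296 + 5904) / 32 = 225
R = √225 = 15  ⇒  r_B = 15 − 7 = 8

rB=8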